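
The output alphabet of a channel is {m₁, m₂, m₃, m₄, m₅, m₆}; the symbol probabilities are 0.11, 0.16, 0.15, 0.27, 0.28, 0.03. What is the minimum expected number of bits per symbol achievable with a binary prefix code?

Repeatedly combine the two least-probable nodes; the expected code length is the sum of the merged weights.
merge 3/100 + 11/100 → 7/50
merge 7/50 + 3/20 → 29/100
merge 4/25 + 27/100 → 43/100
merge 7/25 + 29/100 → 57/100
merge 43/100 + 57/100 → 1
L = 7/50 + 29/100 + 43/100 + 57/100 + 1 = 243/100 = 2.43 bits/symbol.

2.43 bits/symbol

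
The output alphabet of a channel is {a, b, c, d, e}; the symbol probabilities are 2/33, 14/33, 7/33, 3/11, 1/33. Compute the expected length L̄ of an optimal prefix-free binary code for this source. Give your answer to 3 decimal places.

1.970 bits/symbol

Repeatedly combine the two least-probable nodes; the expected code length is the sum of the merged weights.
merge 1/33 + 2/33 → 1/11
merge 1/11 + 7/33 → 10/33
merge 3/11 + 10/33 → 19/33
merge 14/33 + 19/33 → 1
L = 1/11 + 10/33 + 19/33 + 1 = 65/33 ≈ 1.970 bits/symbol.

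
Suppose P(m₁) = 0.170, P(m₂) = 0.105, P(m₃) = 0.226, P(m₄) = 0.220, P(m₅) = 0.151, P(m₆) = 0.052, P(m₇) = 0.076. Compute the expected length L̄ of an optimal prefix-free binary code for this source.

Repeatedly combine the two least-probable nodes; the expected code length is the sum of the merged weights.
merge 13/250 + 19/250 → 16/125
merge 21/200 + 16/125 → 233/1000
merge 151/1000 + 17/100 → 321/1000
merge 11/50 + 113/500 → 223/500
merge 233/1000 + 321/1000 → 277/500
merge 223/500 + 277/500 → 1
L = 16/125 + 233/1000 + 321/1000 + 223/500 + 277/500 + 1 = 1341/500 = 2.682 bits/symbol.

2.682 bits/symbol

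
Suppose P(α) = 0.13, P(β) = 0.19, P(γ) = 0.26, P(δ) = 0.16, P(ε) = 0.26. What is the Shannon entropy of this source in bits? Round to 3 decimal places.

2.271 bits

H = −Σ pᵢ log₂ pᵢ.
−0.13·log₂(0.13) = 0.3826
−0.19·log₂(0.19) = 0.4552
−0.26·log₂(0.26) = 0.5053
−0.16·log₂(0.16) = 0.4230
−0.26·log₂(0.26) = 0.5053
Sum ≈ 2.2715 → 2.271 bits.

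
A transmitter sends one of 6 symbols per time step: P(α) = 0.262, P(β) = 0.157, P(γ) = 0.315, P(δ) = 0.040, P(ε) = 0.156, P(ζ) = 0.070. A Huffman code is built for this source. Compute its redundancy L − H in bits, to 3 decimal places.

Entropy H = −Σ p log₂ p ≈ 2.3231 bits.
Huffman merges: 1/25+7/100→11/100; 11/100+39/250→133/500; 157/1000+131/500→419/1000; 133/500+63/200→581/1000; 419/1000+581/1000→1. L = 297/125 ≈ 2.3760.
L − H = 2.3760 − 2.3231 = 0.053 bits.

0.053 bits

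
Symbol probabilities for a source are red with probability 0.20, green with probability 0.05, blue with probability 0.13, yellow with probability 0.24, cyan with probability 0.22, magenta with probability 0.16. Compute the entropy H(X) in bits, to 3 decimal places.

H = −Σ pᵢ log₂ pᵢ.
−0.20·log₂(0.20) = 0.4644
−0.05·log₂(0.05) = 0.2161
−0.13·log₂(0.13) = 0.3826
−0.24·log₂(0.24) = 0.4941
−0.22·log₂(0.22) = 0.4806
−0.16·log₂(0.16) = 0.4230
Sum ≈ 2.4609 → 2.461 bits.

2.461 bits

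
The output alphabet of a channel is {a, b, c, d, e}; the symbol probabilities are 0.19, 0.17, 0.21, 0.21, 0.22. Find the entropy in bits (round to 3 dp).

H = −Σ pᵢ log₂ pᵢ.
−0.19·log₂(0.19) = 0.4552
−0.17·log₂(0.17) = 0.4346
−0.21·log₂(0.21) = 0.4728
−0.21·log₂(0.21) = 0.4728
−0.22·log₂(0.22) = 0.4806
Sum ≈ 2.3160 → 2.316 bits.

2.316 bits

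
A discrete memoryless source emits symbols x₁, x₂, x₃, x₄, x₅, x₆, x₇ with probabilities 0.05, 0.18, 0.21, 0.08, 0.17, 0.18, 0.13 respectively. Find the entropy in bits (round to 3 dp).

H = −Σ pᵢ log₂ pᵢ.
−0.05·log₂(0.05) = 0.2161
−0.18·log₂(0.18) = 0.4453
−0.21·log₂(0.21) = 0.4728
−0.08·log₂(0.08) = 0.2915
−0.17·log₂(0.17) = 0.4346
−0.18·log₂(0.18) = 0.4453
−0.13·log₂(0.13) = 0.3826
Sum ≈ 2.6883 → 2.688 bits.

2.688 bits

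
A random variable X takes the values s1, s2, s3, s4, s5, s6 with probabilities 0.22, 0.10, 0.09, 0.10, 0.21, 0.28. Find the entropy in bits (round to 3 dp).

H = −Σ pᵢ log₂ pᵢ.
−0.22·log₂(0.22) = 0.4806
−0.10·log₂(0.10) = 0.3322
−0.09·log₂(0.09) = 0.3127
−0.10·log₂(0.10) = 0.3322
−0.21·log₂(0.21) = 0.4728
−0.28·log₂(0.28) = 0.5142
Sum ≈ 2.4447 → 2.445 bits.

2.445 bits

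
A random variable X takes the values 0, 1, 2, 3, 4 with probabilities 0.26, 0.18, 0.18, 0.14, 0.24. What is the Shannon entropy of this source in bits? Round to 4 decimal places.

H = −Σ pᵢ log₂ pᵢ.
−0.26·log₂(0.26) = 0.5053
−0.18·log₂(0.18) = 0.4453
−0.18·log₂(0.18) = 0.4453
−0.14·log₂(0.14) = 0.3971
−0.24·log₂(0.24) = 0.4941
Sum ≈ 2.2871 → 2.2871 bits.

2.2871 bits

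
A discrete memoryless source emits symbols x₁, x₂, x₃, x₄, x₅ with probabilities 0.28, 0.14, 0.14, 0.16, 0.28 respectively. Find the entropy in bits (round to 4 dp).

2.2457 bits

H = −Σ pᵢ log₂ pᵢ.
−0.28·log₂(0.28) = 0.5142
−0.14·log₂(0.14) = 0.3971
−0.14·log₂(0.14) = 0.3971
−0.16·log₂(0.16) = 0.4230
−0.28·log₂(0.28) = 0.5142
Sum ≈ 2.2457 → 2.2457 bits.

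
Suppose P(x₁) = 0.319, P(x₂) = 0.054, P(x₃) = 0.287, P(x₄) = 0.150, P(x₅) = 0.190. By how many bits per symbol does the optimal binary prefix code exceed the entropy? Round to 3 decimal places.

Entropy H = −Σ p log₂ p ≈ 2.1358 bits.
Huffman merges: 27/500+3/20→51/250; 19/100+51/250→197/500; 287/1000+319/1000→303/500; 197/500+303/500→1. L = 551/250 ≈ 2.2040.
L − H = 2.2040 − 2.1358 = 0.068 bits.

0.068 bits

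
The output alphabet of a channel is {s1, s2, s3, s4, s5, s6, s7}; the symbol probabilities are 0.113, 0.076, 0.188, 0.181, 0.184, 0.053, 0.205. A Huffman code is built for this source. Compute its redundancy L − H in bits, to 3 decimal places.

0.056 bits

Entropy H = −Σ p log₂ p ≈ 2.6803 bits.
Huffman merges: 53/1000+19/250→129/1000; 113/1000+129/1000→121/500; 181/1000+23/125→73/200; 47/250+41/200→393/1000; 121/500+73/200→607/1000; 393/1000+607/1000→1. L = 342/125 ≈ 2.7360.
L − H = 2.7360 − 2.6803 = 0.056 bits.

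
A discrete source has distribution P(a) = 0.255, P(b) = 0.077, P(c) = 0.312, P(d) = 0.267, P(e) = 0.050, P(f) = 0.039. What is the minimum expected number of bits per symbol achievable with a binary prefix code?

Repeatedly combine the two least-probable nodes; the expected code length is the sum of the merged weights.
merge 39/1000 + 1/20 → 89/1000
merge 77/1000 + 89/1000 → 83/500
merge 83/500 + 51/200 → 421/1000
merge 267/1000 + 39/125 → 579/1000
merge 421/1000 + 579/1000 → 1
L = 89/1000 + 83/500 + 421/1000 + 579/1000 + 1 = 451/200 = 2.255 bits/symbol.

2.255 bits/symbol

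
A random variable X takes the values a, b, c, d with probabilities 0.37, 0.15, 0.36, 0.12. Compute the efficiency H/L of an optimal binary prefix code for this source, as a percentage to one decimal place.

Entropy H = −Σ p log₂ p ≈ 1.8390 bits.
Huffman merges: 3/25+3/20→27/100; 27/100+9/25→63/100; 37/100+63/100→1. L = 19/10 ≈ 1.9000.
Efficiency = H/L = 1.8390/1.9000 = 96.8%.

96.8%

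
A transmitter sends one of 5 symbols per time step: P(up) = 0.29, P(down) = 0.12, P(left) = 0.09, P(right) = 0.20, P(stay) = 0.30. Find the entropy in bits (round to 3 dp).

H = −Σ pᵢ log₂ pᵢ.
−0.29·log₂(0.29) = 0.5179
−0.12·log₂(0.12) = 0.3671
−0.09·log₂(0.09) = 0.3127
−0.20·log₂(0.20) = 0.4644
−0.30·log₂(0.30) = 0.5211
Sum ≈ 2.1831 → 2.183 bits.

2.183 bits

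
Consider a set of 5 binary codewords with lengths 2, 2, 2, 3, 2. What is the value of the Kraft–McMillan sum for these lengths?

1.125

With common denominator 2^3 = 8: Σ 2^(−ℓᵢ) = 2/8 + 2/8 + 2/8 + 1/8 + 2/8 = 9/8 = 1.125.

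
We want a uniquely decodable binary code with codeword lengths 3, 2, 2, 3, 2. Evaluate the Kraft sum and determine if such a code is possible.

With common denominator 2^3 = 8: Σ 2^(−ℓᵢ) = 1/8 + 2/8 + 2/8 + 1/8 + 2/8 = 8/8 = 1.
Kraft's inequality requires Σ ≤ 1; here Σ = 1 ≤ 1, so such a prefix code exists.

1; yes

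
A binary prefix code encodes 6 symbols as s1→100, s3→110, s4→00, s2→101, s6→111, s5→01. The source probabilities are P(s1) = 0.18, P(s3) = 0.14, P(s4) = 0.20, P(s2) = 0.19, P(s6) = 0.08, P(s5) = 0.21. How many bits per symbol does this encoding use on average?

L̄ = Σ pᵢ·ℓᵢ = 0.18·3 + 0.14·3 + 0.20·2 + 0.19·3 + 0.08·3 + 0.21·2 = 2.59 bits/symbol.

2.59 bits/symbol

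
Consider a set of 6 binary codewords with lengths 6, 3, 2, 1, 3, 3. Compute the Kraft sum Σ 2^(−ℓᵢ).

With common denominator 2^6 = 64: Σ 2^(−ℓᵢ) = 1/64 + 8/64 + 16/64 + 32/64 + 8/64 + 8/64 = 73/64 = 1.140625.

1.140625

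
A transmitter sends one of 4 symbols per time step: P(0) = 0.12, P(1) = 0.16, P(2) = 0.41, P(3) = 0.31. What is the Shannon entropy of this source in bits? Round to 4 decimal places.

H = −Σ pᵢ log₂ pᵢ.
−0.12·log₂(0.12) = 0.3671
−0.16·log₂(0.16) = 0.4230
−0.41·log₂(0.41) = 0.5274
−0.31·log₂(0.31) = 0.5238
Sum ≈ 1.8413 → 1.8413 bits.

1.8413 bits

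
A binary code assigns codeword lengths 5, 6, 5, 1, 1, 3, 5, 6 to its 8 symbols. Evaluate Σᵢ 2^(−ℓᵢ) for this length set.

With common denominator 2^6 = 64: Σ 2^(−ℓᵢ) = 2/64 + 1/64 + 2/64 + 32/64 + 32/64 + 8/64 + 2/64 + 1/64 = 80/64 = 1.25.

1.25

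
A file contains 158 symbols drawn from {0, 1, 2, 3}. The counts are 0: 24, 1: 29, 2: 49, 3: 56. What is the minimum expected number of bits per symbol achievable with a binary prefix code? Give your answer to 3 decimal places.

1.981 bits/symbol

Probabilities are the counts divided by 158.
Repeatedly combine the two least-probable nodes; the expected code length is the sum of the merged weights.
merge 12/79 + 29/158 → 53/158
merge 49/158 + 53/158 → 51/79
merge 28/79 + 51/79 → 1
L = 53/158 + 51/79 + 1 = 313/158 ≈ 1.981 bits/symbol.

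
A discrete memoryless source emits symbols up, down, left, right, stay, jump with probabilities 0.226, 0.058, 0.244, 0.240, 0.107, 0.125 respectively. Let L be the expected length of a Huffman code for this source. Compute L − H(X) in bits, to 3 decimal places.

0.021 bits

Entropy H = −Σ p log₂ p ≈ 2.4338 bits.
Huffman merges: 29/500+107/1000→33/200; 1/8+33/200→29/100; 113/500+6/25→233/500; 61/250+29/100→267/500; 233/500+267/500→1. L = 491/200 ≈ 2.4550.
L − H = 2.4550 − 2.4338 = 0.021 bits.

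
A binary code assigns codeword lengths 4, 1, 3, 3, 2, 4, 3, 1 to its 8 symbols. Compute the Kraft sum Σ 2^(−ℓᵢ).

1.75

With common denominator 2^4 = 16: Σ 2^(−ℓᵢ) = 1/16 + 8/16 + 2/16 + 2/16 + 4/16 + 1/16 + 2/16 + 8/16 = 28/16 = 1.75.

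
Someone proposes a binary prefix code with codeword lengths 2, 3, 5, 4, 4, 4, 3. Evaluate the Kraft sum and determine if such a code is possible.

0.71875; yes

With common denominator 2^5 = 32: Σ 2^(−ℓᵢ) = 8/32 + 4/32 + 1/32 + 2/32 + 2/32 + 2/32 + 4/32 = 23/32 = 0.71875.
Kraft's inequality requires Σ ≤ 1; here Σ = 0.71875 ≤ 1, so such a prefix code exists.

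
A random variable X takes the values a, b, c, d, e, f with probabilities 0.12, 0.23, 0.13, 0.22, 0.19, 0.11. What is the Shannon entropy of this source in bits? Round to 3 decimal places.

H = −Σ pᵢ log₂ pᵢ.
−0.12·log₂(0.12) = 0.3671
−0.23·log₂(0.23) = 0.4877
−0.13·log₂(0.13) = 0.3826
−0.22·log₂(0.22) = 0.4806
−0.19·log₂(0.19) = 0.4552
−0.11·log₂(0.11) = 0.3503
Sum ≈ 2.5235 → 2.523 bits.

2.523 bits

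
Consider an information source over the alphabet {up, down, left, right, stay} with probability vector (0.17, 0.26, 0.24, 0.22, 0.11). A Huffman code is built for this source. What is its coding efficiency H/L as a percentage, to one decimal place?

99.3%

Entropy H = −Σ p log₂ p ≈ 2.2649 bits.
Huffman merges: 11/100+17/100→7/25; 11/50+6/25→23/50; 13/50+7/25→27/50; 23/50+27/50→1. L = 57/25 ≈ 2.2800.
Efficiency = H/L = 2.2649/2.2800 = 99.3%.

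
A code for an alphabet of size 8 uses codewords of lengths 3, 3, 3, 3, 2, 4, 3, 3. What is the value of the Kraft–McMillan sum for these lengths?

1.0625

With common denominator 2^4 = 16: Σ 2^(−ℓᵢ) = 2/16 + 2/16 + 2/16 + 2/16 + 4/16 + 1/16 + 2/16 + 2/16 = 17/16 = 1.0625.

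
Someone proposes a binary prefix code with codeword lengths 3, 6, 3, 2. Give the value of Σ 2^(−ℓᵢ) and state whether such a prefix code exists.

0.515625; yes

With common denominator 2^6 = 64: Σ 2^(−ℓᵢ) = 8/64 + 1/64 + 8/64 + 16/64 = 33/64 = 0.515625.
Kraft's inequality requires Σ ≤ 1; here Σ = 0.515625 ≤ 1, so such a prefix code exists.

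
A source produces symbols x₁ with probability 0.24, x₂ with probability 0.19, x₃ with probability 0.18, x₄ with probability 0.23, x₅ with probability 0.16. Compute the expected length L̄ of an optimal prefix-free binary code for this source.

Repeatedly combine the two least-probable nodes; the expected code length is the sum of the merged weights.
merge 4/25 + 9/50 → 17/50
merge 19/100 + 23/100 → 21/50
merge 6/25 + 17/50 → 29/50
merge 21/50 + 29/50 → 1
L = 17/50 + 21/50 + 29/50 + 1 = 117/50 = 2.34 bits/symbol.

2.34 bits/symbol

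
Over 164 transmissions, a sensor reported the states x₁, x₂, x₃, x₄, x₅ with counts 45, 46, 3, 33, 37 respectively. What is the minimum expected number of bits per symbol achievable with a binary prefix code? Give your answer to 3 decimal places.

2.220 bits/symbol

Probabilities are the counts divided by 164.
Repeatedly combine the two least-probable nodes; the expected code length is the sum of the merged weights.
merge 3/164 + 33/164 → 9/41
merge 9/41 + 37/164 → 73/164
merge 45/164 + 23/82 → 91/164
merge 73/164 + 91/164 → 1
L = 9/41 + 73/164 + 91/164 + 1 = 91/41 ≈ 2.220 bits/symbol.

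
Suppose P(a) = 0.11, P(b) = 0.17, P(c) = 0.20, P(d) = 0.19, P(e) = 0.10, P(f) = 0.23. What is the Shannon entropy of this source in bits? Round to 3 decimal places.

2.524 bits

H = −Σ pᵢ log₂ pᵢ.
−0.11·log₂(0.11) = 0.3503
−0.17·log₂(0.17) = 0.4346
−0.20·log₂(0.20) = 0.4644
−0.19·log₂(0.19) = 0.4552
−0.10·log₂(0.10) = 0.3322
−0.23·log₂(0.23) = 0.4877
Sum ≈ 2.5243 → 2.524 bits.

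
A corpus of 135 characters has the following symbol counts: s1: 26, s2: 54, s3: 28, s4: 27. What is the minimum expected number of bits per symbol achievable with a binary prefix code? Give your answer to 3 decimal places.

1.993 bits/symbol

Probabilities are the counts divided by 135.
Repeatedly combine the two least-probable nodes; the expected code length is the sum of the merged weights.
merge 26/135 + 1/5 → 53/135
merge 28/135 + 53/135 → 3/5
merge 2/5 + 3/5 → 1
L = 53/135 + 3/5 + 1 = 269/135 ≈ 1.993 bits/symbol.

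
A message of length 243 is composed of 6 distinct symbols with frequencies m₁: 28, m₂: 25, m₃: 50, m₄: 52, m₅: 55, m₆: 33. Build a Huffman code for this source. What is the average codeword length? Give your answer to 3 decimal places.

Probabilities are the counts divided by 243.
Repeatedly combine the two least-probable nodes; the expected code length is the sum of the merged weights.
merge 25/243 + 28/243 → 53/243
merge 11/81 + 50/243 → 83/243
merge 52/243 + 53/243 → 35/81
merge 55/243 + 83/243 → 46/81
merge 35/81 + 46/81 → 1
L = 53/243 + 83/243 + 35/81 + 46/81 + 1 = 622/243 ≈ 2.560 bits/symbol.

2.560 bits/symbol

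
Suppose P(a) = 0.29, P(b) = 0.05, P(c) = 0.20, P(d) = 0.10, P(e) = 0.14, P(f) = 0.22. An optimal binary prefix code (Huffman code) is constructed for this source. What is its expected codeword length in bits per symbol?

Repeatedly combine the two least-probable nodes; the expected code length is the sum of the merged weights.
merge 1/20 + 1/10 → 3/20
merge 7/50 + 3/20 → 29/100
merge 1/5 + 11/50 → 21/50
merge 29/100 + 29/100 → 29/50
merge 21/50 + 29/50 → 1
L = 3/20 + 29/100 + 21/50 + 29/50 + 1 = 61/25 = 2.44 bits/symbol.

2.44 bits/symbol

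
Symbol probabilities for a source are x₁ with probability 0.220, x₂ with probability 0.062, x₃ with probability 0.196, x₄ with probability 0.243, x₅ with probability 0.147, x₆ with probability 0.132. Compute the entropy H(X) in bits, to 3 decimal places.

H = −Σ pᵢ log₂ pᵢ.
−0.220·log₂(0.220) = 0.4806
−0.062·log₂(0.062) = 0.2487
−0.196·log₂(0.196) = 0.4608
−0.243·log₂(0.243) = 0.4960
−0.147·log₂(0.147) = 0.4066
−0.132·log₂(0.132) = 0.3856
Sum ≈ 2.4783 → 2.478 bits.

2.478 bits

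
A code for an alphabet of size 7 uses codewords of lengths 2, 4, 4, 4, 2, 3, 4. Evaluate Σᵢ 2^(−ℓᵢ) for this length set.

0.875

With common denominator 2^4 = 16: Σ 2^(−ℓᵢ) = 4/16 + 1/16 + 1/16 + 1/16 + 4/16 + 2/16 + 1/16 = 14/16 = 0.875.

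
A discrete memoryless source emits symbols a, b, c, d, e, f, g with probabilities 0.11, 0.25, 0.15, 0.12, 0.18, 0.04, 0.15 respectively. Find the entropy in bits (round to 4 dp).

2.6695 bits

H = −Σ pᵢ log₂ pᵢ.
−0.11·log₂(0.11) = 0.3503
−0.25·log₂(0.25) = 0.5000
−0.15·log₂(0.15) = 0.4105
−0.12·log₂(0.12) = 0.3671
−0.18·log₂(0.18) = 0.4453
−0.04·log₂(0.04) = 0.1858
−0.15·log₂(0.15) = 0.4105
Sum ≈ 2.6695 → 2.6695 bits.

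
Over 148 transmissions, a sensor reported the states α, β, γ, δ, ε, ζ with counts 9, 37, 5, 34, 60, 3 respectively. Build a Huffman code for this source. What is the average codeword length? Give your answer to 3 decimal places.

Probabilities are the counts divided by 148.
Repeatedly combine the two least-probable nodes; the expected code length is the sum of the merged weights.
merge 3/148 + 5/148 → 2/37
merge 2/37 + 9/148 → 17/148
merge 17/148 + 17/74 → 51/148
merge 1/4 + 51/148 → 22/37
merge 15/37 + 22/37 → 1
L = 2/37 + 17/148 + 51/148 + 22/37 + 1 = 78/37 ≈ 2.108 bits/symbol.

2.108 bits/symbol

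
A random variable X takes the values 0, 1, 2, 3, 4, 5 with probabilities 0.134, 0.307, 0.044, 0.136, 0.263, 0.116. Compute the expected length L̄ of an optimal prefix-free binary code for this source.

2.43 bits/symbol

Repeatedly combine the two least-probable nodes; the expected code length is the sum of the merged weights.
merge 11/250 + 29/250 → 4/25
merge 67/500 + 17/125 → 27/100
merge 4/25 + 263/1000 → 423/1000
merge 27/100 + 307/1000 → 577/1000
merge 423/1000 + 577/1000 → 1
L = 4/25 + 27/100 + 423/1000 + 577/1000 + 1 = 243/100 = 2.43 bits/symbol.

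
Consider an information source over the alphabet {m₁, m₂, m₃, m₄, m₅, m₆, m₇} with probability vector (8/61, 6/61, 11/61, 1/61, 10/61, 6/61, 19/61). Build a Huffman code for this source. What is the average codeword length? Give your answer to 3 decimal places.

2.623 bits/symbol

Repeatedly combine the two least-probable nodes; the expected code length is the sum of the merged weights.
merge 1/61 + 6/61 → 7/61
merge 6/61 + 7/61 → 13/61
merge 8/61 + 10/61 → 18/61
merge 11/61 + 13/61 → 24/61
merge 18/61 + 19/61 → 37/61
merge 24/61 + 37/61 → 1
L = 7/61 + 13/61 + 18/61 + 24/61 + 37/61 + 1 = 160/61 ≈ 2.623 bits/symbol.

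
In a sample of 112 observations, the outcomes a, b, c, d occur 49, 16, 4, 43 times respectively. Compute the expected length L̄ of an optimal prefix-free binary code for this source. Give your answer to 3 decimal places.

1.741 bits/symbol

Probabilities are the counts divided by 112.
Repeatedly combine the two least-probable nodes; the expected code length is the sum of the merged weights.
merge 1/28 + 1/7 → 5/28
merge 5/28 + 43/112 → 9/16
merge 7/16 + 9/16 → 1
L = 5/28 + 9/16 + 1 = 195/112 ≈ 1.741 bits/symbol.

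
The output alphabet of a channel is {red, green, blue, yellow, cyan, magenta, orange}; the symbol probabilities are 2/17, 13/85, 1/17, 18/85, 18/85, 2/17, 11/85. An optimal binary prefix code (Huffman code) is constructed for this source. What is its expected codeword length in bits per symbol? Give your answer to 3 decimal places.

2.753 bits/symbol

Repeatedly combine the two least-probable nodes; the expected code length is the sum of the merged weights.
merge 1/17 + 2/17 → 3/17
merge 2/17 + 11/85 → 21/85
merge 13/85 + 3/17 → 28/85
merge 18/85 + 18/85 → 36/85
merge 21/85 + 28/85 → 49/85
merge 36/85 + 49/85 → 1
L = 3/17 + 21/85 + 28/85 + 36/85 + 49/85 + 1 = 234/85 ≈ 2.753 bits/symbol.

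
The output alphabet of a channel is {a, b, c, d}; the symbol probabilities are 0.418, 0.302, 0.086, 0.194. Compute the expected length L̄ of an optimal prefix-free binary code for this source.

1.862 bits/symbol

Repeatedly combine the two least-probable nodes; the expected code length is the sum of the merged weights.
merge 43/500 + 97/500 → 7/25
merge 7/25 + 151/500 → 291/500
merge 209/500 + 291/500 → 1
L = 7/25 + 291/500 + 1 = 931/500 = 1.862 bits/symbol.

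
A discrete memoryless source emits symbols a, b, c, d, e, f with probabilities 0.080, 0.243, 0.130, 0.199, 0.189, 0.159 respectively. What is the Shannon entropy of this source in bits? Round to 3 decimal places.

H = −Σ pᵢ log₂ pᵢ.
−0.080·log₂(0.080) = 0.2915
−0.243·log₂(0.243) = 0.4960
−0.130·log₂(0.130) = 0.3826
−0.199·log₂(0.199) = 0.4635
−0.189·log₂(0.189) = 0.4543
−0.159·log₂(0.159) = 0.4218
Sum ≈ 2.5097 → 2.510 bits.

2.510 bits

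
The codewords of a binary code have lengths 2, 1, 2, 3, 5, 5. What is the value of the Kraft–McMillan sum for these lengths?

With common denominator 2^5 = 32: Σ 2^(−ℓᵢ) = 8/32 + 16/32 + 8/32 + 4/32 + 1/32 + 1/32 = 38/32 = 1.1875.

1.1875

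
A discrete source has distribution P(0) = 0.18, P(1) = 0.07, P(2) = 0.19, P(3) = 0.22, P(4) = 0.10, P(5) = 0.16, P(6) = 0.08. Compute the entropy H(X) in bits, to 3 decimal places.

2.696 bits

H = −Σ pᵢ log₂ pᵢ.
−0.18·log₂(0.18) = 0.4453
−0.07·log₂(0.07) = 0.2686
−0.19·log₂(0.19) = 0.4552
−0.22·log₂(0.22) = 0.4806
−0.10·log₂(0.10) = 0.3322
−0.16·log₂(0.16) = 0.4230
−0.08·log₂(0.08) = 0.2915
Sum ≈ 2.6964 → 2.696 bits.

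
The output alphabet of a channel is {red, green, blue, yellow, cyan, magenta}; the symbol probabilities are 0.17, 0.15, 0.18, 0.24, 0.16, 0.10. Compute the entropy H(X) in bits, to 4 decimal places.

H = −Σ pᵢ log₂ pᵢ.
−0.17·log₂(0.17) = 0.4346
−0.15·log₂(0.15) = 0.4105
−0.18·log₂(0.18) = 0.4453
−0.24·log₂(0.24) = 0.4941
−0.16·log₂(0.16) = 0.4230
−0.10·log₂(0.10) = 0.3322
Sum ≈ 2.5398 → 2.5398 bits.

2.5398 bits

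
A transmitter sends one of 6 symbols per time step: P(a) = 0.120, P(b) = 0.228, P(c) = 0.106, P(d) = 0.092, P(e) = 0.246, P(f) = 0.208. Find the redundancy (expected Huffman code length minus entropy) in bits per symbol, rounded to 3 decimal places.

Entropy H = −Σ p log₂ p ≈ 2.4822 bits.
Huffman merges: 23/250+53/500→99/500; 3/25+99/500→159/500; 26/125+57/250→109/250; 123/500+159/500→141/250; 109/250+141/250→1. L = 629/250 ≈ 2.5160.
L − H = 2.5160 − 2.4822 = 0.034 bits.

0.034 bits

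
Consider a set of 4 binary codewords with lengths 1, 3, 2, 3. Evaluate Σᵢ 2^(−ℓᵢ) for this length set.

1

With common denominator 2^3 = 8: Σ 2^(−ℓᵢ) = 4/8 + 1/8 + 2/8 + 1/8 = 8/8 = 1.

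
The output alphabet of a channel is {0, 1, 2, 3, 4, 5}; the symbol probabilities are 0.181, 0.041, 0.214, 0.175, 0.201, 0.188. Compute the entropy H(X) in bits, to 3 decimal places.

H = −Σ pᵢ log₂ pᵢ.
−0.181·log₂(0.181) = 0.4463
−0.041·log₂(0.041) = 0.1889
−0.214·log₂(0.214) = 0.4760
−0.175·log₂(0.175) = 0.4401
−0.201·log₂(0.201) = 0.4653
−0.188·log₂(0.188) = 0.4533
Sum ≈ 2.4699 → 2.470 bits.

2.470 bits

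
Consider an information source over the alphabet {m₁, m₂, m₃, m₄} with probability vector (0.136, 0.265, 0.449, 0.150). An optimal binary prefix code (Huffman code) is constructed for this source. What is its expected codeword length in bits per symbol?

1.837 bits/symbol

Repeatedly combine the two least-probable nodes; the expected code length is the sum of the merged weights.
merge 17/125 + 3/20 → 143/500
merge 53/200 + 143/500 → 551/1000
merge 449/1000 + 551/1000 → 1
L = 143/500 + 551/1000 + 1 = 1837/1000 = 1.837 bits/symbol.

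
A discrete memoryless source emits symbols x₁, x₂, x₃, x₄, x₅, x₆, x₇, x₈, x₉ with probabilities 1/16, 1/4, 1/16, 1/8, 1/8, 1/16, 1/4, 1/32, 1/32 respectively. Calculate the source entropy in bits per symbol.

Each probability is a power of 1/2, so log₂(1/p) is an integer.
H = Σ p·log₂(1/p) = 1/16·4 + 1/4·2 + 1/16·4 + 1/8·3 + 1/8·3 + 1/16·4 + 1/4·2 + 1/32·5 + 1/32·5 = 2.8125 bits.

2.8125 bits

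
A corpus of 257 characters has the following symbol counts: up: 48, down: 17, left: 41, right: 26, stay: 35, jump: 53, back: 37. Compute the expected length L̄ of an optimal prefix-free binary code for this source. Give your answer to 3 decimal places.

Probabilities are the counts divided by 257.
Repeatedly combine the two least-probable nodes; the expected code length is the sum of the merged weights.
merge 17/257 + 26/257 → 43/257
merge 35/257 + 37/257 → 72/257
merge 41/257 + 43/257 → 84/257
merge 48/257 + 53/257 → 101/257
merge 72/257 + 84/257 → 156/257
merge 101/257 + 156/257 → 1
L = 43/257 + 72/257 + 84/257 + 101/257 + 156/257 + 1 = 713/257 ≈ 2.774 bits/symbol.

2.774 bits/symbol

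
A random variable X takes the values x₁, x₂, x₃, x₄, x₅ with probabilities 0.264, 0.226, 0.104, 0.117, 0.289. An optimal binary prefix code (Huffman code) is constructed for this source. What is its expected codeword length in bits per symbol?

2.221 bits/symbol

Repeatedly combine the two least-probable nodes; the expected code length is the sum of the merged weights.
merge 13/125 + 117/1000 → 221/1000
merge 221/1000 + 113/500 → 447/1000
merge 33/125 + 289/1000 → 553/1000
merge 447/1000 + 553/1000 → 1
L = 221/1000 + 447/1000 + 553/1000 + 1 = 2221/1000 = 2.221 bits/symbol.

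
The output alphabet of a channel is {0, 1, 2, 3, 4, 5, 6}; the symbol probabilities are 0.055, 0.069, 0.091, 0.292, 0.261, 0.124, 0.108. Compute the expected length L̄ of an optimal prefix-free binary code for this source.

2.571 bits/symbol

Repeatedly combine the two least-probable nodes; the expected code length is the sum of the merged weights.
merge 11/200 + 69/1000 → 31/250
merge 91/1000 + 27/250 → 199/1000
merge 31/250 + 31/250 → 31/125
merge 199/1000 + 31/125 → 447/1000
merge 261/1000 + 73/250 → 553/1000
merge 447/1000 + 553/1000 → 1
L = 31/250 + 199/1000 + 31/125 + 447/1000 + 553/1000 + 1 = 2571/1000 = 2.571 bits/symbol.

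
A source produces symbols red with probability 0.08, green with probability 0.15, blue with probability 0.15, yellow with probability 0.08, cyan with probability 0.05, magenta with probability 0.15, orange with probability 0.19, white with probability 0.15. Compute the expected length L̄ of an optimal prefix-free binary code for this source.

Repeatedly combine the two least-probable nodes; the expected code length is the sum of the merged weights.
merge 1/20 + 2/25 → 13/100
merge 2/25 + 13/100 → 21/100
merge 3/20 + 3/20 → 3/10
merge 3/20 + 3/20 → 3/10
merge 19/100 + 21/100 → 2/5
merge 3/10 + 3/10 → 3/5
merge 2/5 + 3/5 → 1
L = 13/100 + 21/100 + 3/10 + 3/10 + 2/5 + 3/5 + 1 = 147/50 = 2.94 bits/symbol.

2.94 bits/symbol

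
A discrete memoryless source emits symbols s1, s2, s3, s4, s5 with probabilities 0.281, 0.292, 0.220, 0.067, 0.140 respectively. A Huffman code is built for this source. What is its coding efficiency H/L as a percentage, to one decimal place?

Entropy H = −Σ p log₂ p ≈ 2.1722 bits.
Huffman merges: 67/1000+7/50→207/1000; 207/1000+11/50→427/1000; 281/1000+73/250→573/1000; 427/1000+573/1000→1. L = 2207/1000 ≈ 2.2070.
Efficiency = H/L = 2.1722/2.2070 = 98.4%.

98.4%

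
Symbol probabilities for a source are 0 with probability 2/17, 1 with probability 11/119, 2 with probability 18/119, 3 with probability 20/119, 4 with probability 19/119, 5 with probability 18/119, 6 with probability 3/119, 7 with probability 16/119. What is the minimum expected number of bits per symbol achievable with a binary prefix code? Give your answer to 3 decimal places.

2.950 bits/symbol

Repeatedly combine the two least-probable nodes; the expected code length is the sum of the merged weights.
merge 3/119 + 11/119 → 2/17
merge 2/17 + 2/17 → 4/17
merge 16/119 + 18/119 → 2/7
merge 18/119 + 19/119 → 37/119
merge 20/119 + 4/17 → 48/119
merge 2/7 + 37/119 → 71/119
merge 48/119 + 71/119 → 1
L = 2/17 + 4/17 + 2/7 + 37/119 + 48/119 + 71/119 + 1 = 351/119 ≈ 2.950 bits/symbol.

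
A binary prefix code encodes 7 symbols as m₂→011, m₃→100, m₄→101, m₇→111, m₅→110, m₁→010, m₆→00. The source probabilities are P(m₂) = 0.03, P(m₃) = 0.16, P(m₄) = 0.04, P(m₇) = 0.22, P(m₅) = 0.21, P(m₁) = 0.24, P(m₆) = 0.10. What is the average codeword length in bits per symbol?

L̄ = Σ pᵢ·ℓᵢ = 0.03·3 + 0.16·3 + 0.04·3 + 0.22·3 + 0.21·3 + 0.24·3 + 0.10·2 = 2.9 bits/symbol.

2.9 bits/symbol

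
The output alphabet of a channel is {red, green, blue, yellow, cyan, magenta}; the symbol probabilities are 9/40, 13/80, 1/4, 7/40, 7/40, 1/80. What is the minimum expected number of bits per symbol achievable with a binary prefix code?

Repeatedly combine the two least-probable nodes; the expected code length is the sum of the merged weights.
merge 1/80 + 13/80 → 7/40
merge 7/40 + 7/40 → 7/20
merge 7/40 + 9/40 → 2/5
merge 1/4 + 7/20 → 3/5
merge 2/5 + 3/5 → 1
L = 7/40 + 7/20 + 2/5 + 3/5 + 1 = 101/40 = 2.525 bits/symbol.

2.525 bits/symbol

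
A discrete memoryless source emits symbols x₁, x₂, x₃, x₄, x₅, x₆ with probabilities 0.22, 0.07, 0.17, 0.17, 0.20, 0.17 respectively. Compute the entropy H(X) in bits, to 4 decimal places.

H = −Σ pᵢ log₂ pᵢ.
−0.22·log₂(0.22) = 0.4806
−0.07·log₂(0.07) = 0.2686
−0.17·log₂(0.17) = 0.4346
−0.17·log₂(0.17) = 0.4346
−0.20·log₂(0.20) = 0.4644
−0.17·log₂(0.17) = 0.4346
Sum ≈ 2.5173 → 2.5173 bits.

2.5173 bits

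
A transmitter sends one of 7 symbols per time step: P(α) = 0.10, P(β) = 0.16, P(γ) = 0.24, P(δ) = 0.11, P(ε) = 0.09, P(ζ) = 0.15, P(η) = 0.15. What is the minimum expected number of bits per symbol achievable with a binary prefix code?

Repeatedly combine the two least-probable nodes; the expected code length is the sum of the merged weights.
merge 9/100 + 1/10 → 19/100
merge 11/100 + 3/20 → 13/50
merge 3/20 + 4/25 → 31/100
merge 19/100 + 6/25 → 43/100
merge 13/50 + 31/100 → 57/100
merge 43/100 + 57/100 → 1
L = 19/100 + 13/50 + 31/100 + 43/100 + 57/100 + 1 = 69/25 = 2.76 bits/symbol.

2.76 bits/symbol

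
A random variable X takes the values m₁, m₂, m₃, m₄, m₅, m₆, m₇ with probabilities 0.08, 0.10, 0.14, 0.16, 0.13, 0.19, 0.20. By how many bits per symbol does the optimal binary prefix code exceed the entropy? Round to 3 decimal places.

Entropy H = −Σ p log₂ p ≈ 2.7461 bits.
Huffman merges: 2/25+1/10→9/50; 13/100+7/50→27/100; 4/25+9/50→17/50; 19/100+1/5→39/100; 27/100+17/50→61/100; 39/100+61/100→1. L = 279/100 ≈ 2.7900.
L − H = 2.7900 − 2.7461 = 0.044 bits.

0.044 bits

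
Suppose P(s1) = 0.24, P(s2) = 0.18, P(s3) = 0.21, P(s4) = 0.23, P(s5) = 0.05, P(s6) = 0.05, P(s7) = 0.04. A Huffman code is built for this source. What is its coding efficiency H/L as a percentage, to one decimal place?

Entropy H = −Σ p log₂ p ≈ 2.5179 bits.
Huffman merges: 1/25+1/20→9/100; 1/20+9/100→7/50; 7/50+9/50→8/25; 21/100+23/100→11/25; 6/25+8/25→14/25; 11/25+14/25→1. L = 51/20 ≈ 2.5500.
Efficiency = H/L = 2.5179/2.5500 = 98.7%.

98.7%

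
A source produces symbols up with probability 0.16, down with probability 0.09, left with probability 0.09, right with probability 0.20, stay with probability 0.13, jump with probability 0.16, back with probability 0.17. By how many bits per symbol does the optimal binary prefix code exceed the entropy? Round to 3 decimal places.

0.047 bits

Entropy H = −Σ p log₂ p ≈ 2.7530 bits.
Huffman merges: 9/100+9/100→9/50; 13/100+4/25→29/100; 4/25+17/100→33/100; 9/50+1/5→19/50; 29/100+33/100→31/50; 19/50+31/50→1. L = 14/5 ≈ 2.8000.
L − H = 2.8000 − 2.7530 = 0.047 bits.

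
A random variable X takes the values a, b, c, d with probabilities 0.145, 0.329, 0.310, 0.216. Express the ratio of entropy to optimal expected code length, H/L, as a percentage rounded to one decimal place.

96.6%

Entropy H = −Σ p log₂ p ≈ 1.9330 bits.
Huffman merges: 29/200+27/125→361/1000; 31/100+329/1000→639/1000; 361/1000+639/1000→1. L = 2 ≈ 2.0000.
Efficiency = H/L = 1.9330/2.0000 = 96.6%.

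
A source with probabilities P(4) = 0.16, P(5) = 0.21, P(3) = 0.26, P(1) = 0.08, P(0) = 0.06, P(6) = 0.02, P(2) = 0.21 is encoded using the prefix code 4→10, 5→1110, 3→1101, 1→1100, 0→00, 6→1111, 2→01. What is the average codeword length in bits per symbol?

L̄ = Σ pᵢ·ℓᵢ = 0.16·2 + 0.21·4 + 0.26·4 + 0.08·4 + 0.06·2 + 0.02·4 + 0.21·2 = 3.14 bits/symbol.

3.14 bits/symbol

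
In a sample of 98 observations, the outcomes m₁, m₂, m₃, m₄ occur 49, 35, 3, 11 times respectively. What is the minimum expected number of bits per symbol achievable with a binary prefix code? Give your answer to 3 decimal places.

Probabilities are the counts divided by 98.
Repeatedly combine the two least-probable nodes; the expected code length is the sum of the merged weights.
merge 3/98 + 11/98 → 1/7
merge 1/7 + 5/14 → 1/2
merge 1/2 + 1/2 → 1
L = 1/7 + 1/2 + 1 = 23/14 ≈ 1.643 bits/symbol.

1.643 bits/symbol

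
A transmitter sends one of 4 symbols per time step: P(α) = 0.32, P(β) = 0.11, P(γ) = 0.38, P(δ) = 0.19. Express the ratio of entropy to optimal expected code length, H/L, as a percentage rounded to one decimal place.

97.0%

Entropy H = −Σ p log₂ p ≈ 1.8620 bits.
Huffman merges: 11/100+19/100→3/10; 3/10+8/25→31/50; 19/50+31/50→1. L = 48/25 ≈ 1.9200.
Efficiency = H/L = 1.8620/1.9200 = 97.0%.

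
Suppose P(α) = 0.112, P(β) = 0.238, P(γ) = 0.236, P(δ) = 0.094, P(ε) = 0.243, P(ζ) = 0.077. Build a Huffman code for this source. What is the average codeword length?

Repeatedly combine the two least-probable nodes; the expected code length is the sum of the merged weights.
merge 77/1000 + 47/500 → 171/1000
merge 14/125 + 171/1000 → 283/1000
merge 59/250 + 119/500 → 237/500
merge 243/1000 + 283/1000 → 263/500
merge 237/500 + 263/500 → 1
L = 171/1000 + 283/1000 + 237/500 + 263/500 + 1 = 1227/500 = 2.454 bits/symbol.

2.454 bits/symbol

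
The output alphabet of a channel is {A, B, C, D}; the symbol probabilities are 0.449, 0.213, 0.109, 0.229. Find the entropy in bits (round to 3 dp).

1.829 bits

H = −Σ pᵢ log₂ pᵢ.
−0.449·log₂(0.449) = 0.5187
−0.213·log₂(0.213) = 0.4752
−0.109·log₂(0.109) = 0.3485
−0.229·log₂(0.229) = 0.4870
Sum ≈ 1.8294 → 1.829 bits.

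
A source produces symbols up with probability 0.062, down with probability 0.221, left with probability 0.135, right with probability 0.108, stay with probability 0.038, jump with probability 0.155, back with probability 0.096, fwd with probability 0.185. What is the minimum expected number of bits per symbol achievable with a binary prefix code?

2.879 bits/symbol

Repeatedly combine the two least-probable nodes; the expected code length is the sum of the merged weights.
merge 19/500 + 31/500 → 1/10
merge 12/125 + 1/10 → 49/250
merge 27/250 + 27/200 → 243/1000
merge 31/200 + 37/200 → 17/50
merge 49/250 + 221/1000 → 417/1000
merge 243/1000 + 17/50 → 583/1000
merge 417/1000 + 583/1000 → 1
L = 1/10 + 49/250 + 243/1000 + 17/50 + 417/1000 + 583/1000 + 1 = 2879/1000 = 2.879 bits/symbol.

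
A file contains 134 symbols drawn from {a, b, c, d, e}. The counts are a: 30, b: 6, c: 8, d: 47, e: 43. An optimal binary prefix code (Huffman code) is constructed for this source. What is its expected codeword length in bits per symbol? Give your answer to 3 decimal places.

Probabilities are the counts divided by 134.
Repeatedly combine the two least-probable nodes; the expected code length is the sum of the merged weights.
merge 3/67 + 4/67 → 7/67
merge 7/67 + 15/67 → 22/67
merge 43/134 + 22/67 → 87/134
merge 47/134 + 87/134 → 1
L = 7/67 + 22/67 + 87/134 + 1 = 279/134 ≈ 2.082 bits/symbol.

2.082 bits/symbol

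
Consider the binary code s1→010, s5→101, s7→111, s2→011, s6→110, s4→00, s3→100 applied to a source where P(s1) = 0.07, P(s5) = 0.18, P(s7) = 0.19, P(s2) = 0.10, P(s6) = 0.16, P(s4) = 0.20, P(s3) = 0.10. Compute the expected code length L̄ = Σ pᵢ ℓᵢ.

L̄ = Σ pᵢ·ℓᵢ = 0.07·3 + 0.18·3 + 0.19·3 + 0.10·3 + 0.16·3 + 0.20·2 + 0.10·3 = 2.8 bits/symbol.

2.8 bits/symbol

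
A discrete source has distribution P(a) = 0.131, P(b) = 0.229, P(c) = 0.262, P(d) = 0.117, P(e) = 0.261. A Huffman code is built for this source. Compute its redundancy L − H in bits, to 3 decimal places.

Entropy H = −Σ p log₂ p ≈ 2.2454 bits.
Huffman merges: 117/1000+131/1000→31/125; 229/1000+31/125→477/1000; 261/1000+131/500→523/1000; 477/1000+523/1000→1. L = 281/125 ≈ 2.2480.
L − H = 2.2480 − 2.2454 = 0.003 bits.

0.003 bits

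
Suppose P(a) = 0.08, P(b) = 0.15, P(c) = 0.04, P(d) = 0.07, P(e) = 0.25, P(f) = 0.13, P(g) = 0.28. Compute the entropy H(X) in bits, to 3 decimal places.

H = −Σ pᵢ log₂ pᵢ.
−0.08·log₂(0.08) = 0.2915
−0.15·log₂(0.15) = 0.4105
−0.04·log₂(0.04) = 0.1858
−0.07·log₂(0.07) = 0.2686
−0.25·log₂(0.25) = 0.5000
−0.13·log₂(0.13) = 0.3826
−0.28·log₂(0.28) = 0.5142
Sum ≈ 2.5532 → 2.553 bits.

2.553 bits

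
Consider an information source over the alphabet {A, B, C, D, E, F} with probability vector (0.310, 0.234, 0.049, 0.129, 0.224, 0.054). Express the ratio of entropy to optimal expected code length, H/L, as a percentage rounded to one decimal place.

Entropy H = −Σ p log₂ p ≈ 2.3193 bits.
Huffman merges: 49/1000+27/500→103/1000; 103/1000+129/1000→29/125; 28/125+29/125→57/125; 117/500+31/100→68/125; 57/125+68/125→1. L = 467/200 ≈ 2.3350.
Efficiency = H/L = 2.3193/2.3350 = 99.3%.

99.3%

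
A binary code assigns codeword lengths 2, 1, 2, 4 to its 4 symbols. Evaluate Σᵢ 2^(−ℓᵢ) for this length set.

1.0625

With common denominator 2^4 = 16: Σ 2^(−ℓᵢ) = 4/16 + 8/16 + 4/16 + 1/16 = 17/16 = 1.0625.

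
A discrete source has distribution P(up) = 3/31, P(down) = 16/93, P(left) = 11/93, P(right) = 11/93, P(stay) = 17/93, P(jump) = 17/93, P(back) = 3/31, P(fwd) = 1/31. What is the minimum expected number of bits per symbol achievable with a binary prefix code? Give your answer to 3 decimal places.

Repeatedly combine the two least-probable nodes; the expected code length is the sum of the merged weights.
merge 1/31 + 3/31 → 4/31
merge 3/31 + 11/93 → 20/93
merge 11/93 + 4/31 → 23/93
merge 16/93 + 17/93 → 11/31
merge 17/93 + 20/93 → 37/93
merge 23/93 + 11/31 → 56/93
merge 37/93 + 56/93 → 1
L = 4/31 + 20/93 + 23/93 + 11/31 + 37/93 + 56/93 + 1 = 274/93 ≈ 2.946 bits/symbol.

2.946 bits/symbol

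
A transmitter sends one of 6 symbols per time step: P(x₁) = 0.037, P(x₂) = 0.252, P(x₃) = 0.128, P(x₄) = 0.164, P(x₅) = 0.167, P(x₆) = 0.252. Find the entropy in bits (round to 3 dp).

H = −Σ pᵢ log₂ pᵢ.
−0.037·log₂(0.037) = 0.1760
−0.252·log₂(0.252) = 0.5011
−0.128·log₂(0.128) = 0.3796
−0.164·log₂(0.164) = 0.4278
−0.167·log₂(0.167) = 0.4312
−0.252·log₂(0.252) = 0.5011
Sum ≈ 2.4168 → 2.417 bits.

2.417 bits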